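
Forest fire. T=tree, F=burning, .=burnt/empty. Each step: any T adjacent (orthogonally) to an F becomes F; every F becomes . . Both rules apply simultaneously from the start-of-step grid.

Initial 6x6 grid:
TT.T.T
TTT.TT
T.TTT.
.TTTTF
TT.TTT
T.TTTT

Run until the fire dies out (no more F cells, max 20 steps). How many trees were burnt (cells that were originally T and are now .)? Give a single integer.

Answer: 26

Derivation:
Step 1: +2 fires, +1 burnt (F count now 2)
Step 2: +4 fires, +2 burnt (F count now 4)
Step 3: +5 fires, +4 burnt (F count now 5)
Step 4: +4 fires, +5 burnt (F count now 4)
Step 5: +4 fires, +4 burnt (F count now 4)
Step 6: +2 fires, +4 burnt (F count now 2)
Step 7: +3 fires, +2 burnt (F count now 3)
Step 8: +2 fires, +3 burnt (F count now 2)
Step 9: +0 fires, +2 burnt (F count now 0)
Fire out after step 9
Initially T: 27, now '.': 35
Total burnt (originally-T cells now '.'): 26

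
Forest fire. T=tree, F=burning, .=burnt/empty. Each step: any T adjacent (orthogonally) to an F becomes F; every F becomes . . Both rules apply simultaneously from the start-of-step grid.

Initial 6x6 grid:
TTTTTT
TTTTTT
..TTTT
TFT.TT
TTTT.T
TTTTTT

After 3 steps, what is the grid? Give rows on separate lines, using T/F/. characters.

Step 1: 3 trees catch fire, 1 burn out
  TTTTTT
  TTTTTT
  ..TTTT
  F.F.TT
  TFTT.T
  TTTTTT
Step 2: 4 trees catch fire, 3 burn out
  TTTTTT
  TTTTTT
  ..FTTT
  ....TT
  F.FT.T
  TFTTTT
Step 3: 5 trees catch fire, 4 burn out
  TTTTTT
  TTFTTT
  ...FTT
  ....TT
  ...F.T
  F.FTTT

TTTTTT
TTFTTT
...FTT
....TT
...F.T
F.FTTT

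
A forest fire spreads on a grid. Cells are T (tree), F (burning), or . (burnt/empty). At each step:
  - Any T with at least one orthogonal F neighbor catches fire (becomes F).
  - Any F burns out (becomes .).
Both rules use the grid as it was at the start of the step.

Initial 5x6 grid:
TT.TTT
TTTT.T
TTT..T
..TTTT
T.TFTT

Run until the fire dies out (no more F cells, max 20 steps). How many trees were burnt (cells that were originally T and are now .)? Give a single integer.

Step 1: +3 fires, +1 burnt (F count now 3)
Step 2: +3 fires, +3 burnt (F count now 3)
Step 3: +2 fires, +3 burnt (F count now 2)
Step 4: +3 fires, +2 burnt (F count now 3)
Step 5: +4 fires, +3 burnt (F count now 4)
Step 6: +4 fires, +4 burnt (F count now 4)
Step 7: +2 fires, +4 burnt (F count now 2)
Step 8: +0 fires, +2 burnt (F count now 0)
Fire out after step 8
Initially T: 22, now '.': 29
Total burnt (originally-T cells now '.'): 21

Answer: 21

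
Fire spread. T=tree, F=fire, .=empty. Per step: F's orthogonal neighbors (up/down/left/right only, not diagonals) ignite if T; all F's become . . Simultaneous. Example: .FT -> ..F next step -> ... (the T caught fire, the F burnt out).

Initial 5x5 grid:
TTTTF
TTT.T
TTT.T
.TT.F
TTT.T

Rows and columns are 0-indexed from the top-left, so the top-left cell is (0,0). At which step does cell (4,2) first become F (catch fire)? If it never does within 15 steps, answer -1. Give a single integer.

Step 1: cell (4,2)='T' (+4 fires, +2 burnt)
Step 2: cell (4,2)='T' (+1 fires, +4 burnt)
Step 3: cell (4,2)='T' (+2 fires, +1 burnt)
Step 4: cell (4,2)='T' (+3 fires, +2 burnt)
Step 5: cell (4,2)='T' (+3 fires, +3 burnt)
Step 6: cell (4,2)='F' (+3 fires, +3 burnt)
  -> target ignites at step 6
Step 7: cell (4,2)='.' (+1 fires, +3 burnt)
Step 8: cell (4,2)='.' (+1 fires, +1 burnt)
Step 9: cell (4,2)='.' (+0 fires, +1 burnt)
  fire out at step 9

6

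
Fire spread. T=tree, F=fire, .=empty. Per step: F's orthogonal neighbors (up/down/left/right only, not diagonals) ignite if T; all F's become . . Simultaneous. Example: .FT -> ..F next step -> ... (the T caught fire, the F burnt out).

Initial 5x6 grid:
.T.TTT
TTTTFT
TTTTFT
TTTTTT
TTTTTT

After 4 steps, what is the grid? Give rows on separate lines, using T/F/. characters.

Step 1: 6 trees catch fire, 2 burn out
  .T.TFT
  TTTF.F
  TTTF.F
  TTTTFT
  TTTTTT
Step 2: 7 trees catch fire, 6 burn out
  .T.F.F
  TTF...
  TTF...
  TTTF.F
  TTTTFT
Step 3: 5 trees catch fire, 7 burn out
  .T....
  TF....
  TF....
  TTF...
  TTTF.F
Step 4: 5 trees catch fire, 5 burn out
  .F....
  F.....
  F.....
  TF....
  TTF...

.F....
F.....
F.....
TF....
TTF...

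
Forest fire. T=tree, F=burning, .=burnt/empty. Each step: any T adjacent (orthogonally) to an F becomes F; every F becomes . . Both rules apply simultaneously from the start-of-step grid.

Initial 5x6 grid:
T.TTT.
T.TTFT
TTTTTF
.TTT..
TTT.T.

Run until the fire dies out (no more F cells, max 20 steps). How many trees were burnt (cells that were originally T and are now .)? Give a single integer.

Answer: 19

Derivation:
Step 1: +4 fires, +2 burnt (F count now 4)
Step 2: +3 fires, +4 burnt (F count now 3)
Step 3: +3 fires, +3 burnt (F count now 3)
Step 4: +2 fires, +3 burnt (F count now 2)
Step 5: +3 fires, +2 burnt (F count now 3)
Step 6: +2 fires, +3 burnt (F count now 2)
Step 7: +2 fires, +2 burnt (F count now 2)
Step 8: +0 fires, +2 burnt (F count now 0)
Fire out after step 8
Initially T: 20, now '.': 29
Total burnt (originally-T cells now '.'): 19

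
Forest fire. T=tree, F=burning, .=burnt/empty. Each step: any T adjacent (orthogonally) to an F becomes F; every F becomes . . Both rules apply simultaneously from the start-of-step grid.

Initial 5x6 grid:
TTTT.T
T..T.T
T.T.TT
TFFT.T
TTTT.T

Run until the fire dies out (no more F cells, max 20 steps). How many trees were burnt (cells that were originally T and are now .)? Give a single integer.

Step 1: +5 fires, +2 burnt (F count now 5)
Step 2: +3 fires, +5 burnt (F count now 3)
Step 3: +1 fires, +3 burnt (F count now 1)
Step 4: +1 fires, +1 burnt (F count now 1)
Step 5: +1 fires, +1 burnt (F count now 1)
Step 6: +1 fires, +1 burnt (F count now 1)
Step 7: +1 fires, +1 burnt (F count now 1)
Step 8: +1 fires, +1 burnt (F count now 1)
Step 9: +0 fires, +1 burnt (F count now 0)
Fire out after step 9
Initially T: 20, now '.': 24
Total burnt (originally-T cells now '.'): 14

Answer: 14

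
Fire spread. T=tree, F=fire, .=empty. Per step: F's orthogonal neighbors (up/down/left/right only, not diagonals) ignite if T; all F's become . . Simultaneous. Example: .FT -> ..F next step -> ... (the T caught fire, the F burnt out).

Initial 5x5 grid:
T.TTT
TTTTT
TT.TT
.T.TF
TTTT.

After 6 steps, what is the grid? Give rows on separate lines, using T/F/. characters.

Step 1: 2 trees catch fire, 1 burn out
  T.TTT
  TTTTT
  TT.TF
  .T.F.
  TTTT.
Step 2: 3 trees catch fire, 2 burn out
  T.TTT
  TTTTF
  TT.F.
  .T...
  TTTF.
Step 3: 3 trees catch fire, 3 burn out
  T.TTF
  TTTF.
  TT...
  .T...
  TTF..
Step 4: 3 trees catch fire, 3 burn out
  T.TF.
  TTF..
  TT...
  .T...
  TF...
Step 5: 4 trees catch fire, 3 burn out
  T.F..
  TF...
  TT...
  .F...
  F....
Step 6: 2 trees catch fire, 4 burn out
  T....
  F....
  TF...
  .....
  .....

T....
F....
TF...
.....
.....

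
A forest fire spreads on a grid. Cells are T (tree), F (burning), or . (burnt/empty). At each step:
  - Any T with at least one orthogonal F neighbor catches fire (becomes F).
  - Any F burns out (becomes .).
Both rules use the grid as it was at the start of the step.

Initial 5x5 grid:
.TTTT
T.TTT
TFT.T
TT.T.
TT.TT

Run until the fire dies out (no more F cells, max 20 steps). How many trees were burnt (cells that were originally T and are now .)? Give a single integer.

Step 1: +3 fires, +1 burnt (F count now 3)
Step 2: +4 fires, +3 burnt (F count now 4)
Step 3: +3 fires, +4 burnt (F count now 3)
Step 4: +3 fires, +3 burnt (F count now 3)
Step 5: +2 fires, +3 burnt (F count now 2)
Step 6: +0 fires, +2 burnt (F count now 0)
Fire out after step 6
Initially T: 18, now '.': 22
Total burnt (originally-T cells now '.'): 15

Answer: 15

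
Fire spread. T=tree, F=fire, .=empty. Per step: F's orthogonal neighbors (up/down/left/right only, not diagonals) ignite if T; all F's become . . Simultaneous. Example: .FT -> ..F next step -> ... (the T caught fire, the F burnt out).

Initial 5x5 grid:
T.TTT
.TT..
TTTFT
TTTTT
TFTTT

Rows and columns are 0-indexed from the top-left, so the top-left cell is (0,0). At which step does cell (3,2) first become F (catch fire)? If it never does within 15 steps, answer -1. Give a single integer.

Step 1: cell (3,2)='T' (+6 fires, +2 burnt)
Step 2: cell (3,2)='F' (+6 fires, +6 burnt)
  -> target ignites at step 2
Step 3: cell (3,2)='.' (+4 fires, +6 burnt)
Step 4: cell (3,2)='.' (+1 fires, +4 burnt)
Step 5: cell (3,2)='.' (+1 fires, +1 burnt)
Step 6: cell (3,2)='.' (+0 fires, +1 burnt)
  fire out at step 6

2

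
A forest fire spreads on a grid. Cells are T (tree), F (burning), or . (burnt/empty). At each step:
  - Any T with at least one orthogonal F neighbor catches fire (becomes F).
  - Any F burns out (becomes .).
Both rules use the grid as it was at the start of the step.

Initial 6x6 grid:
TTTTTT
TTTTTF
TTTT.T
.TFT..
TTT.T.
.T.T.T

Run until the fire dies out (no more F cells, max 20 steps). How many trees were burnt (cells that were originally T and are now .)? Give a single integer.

Step 1: +7 fires, +2 burnt (F count now 7)
Step 2: +6 fires, +7 burnt (F count now 6)
Step 3: +6 fires, +6 burnt (F count now 6)
Step 4: +2 fires, +6 burnt (F count now 2)
Step 5: +1 fires, +2 burnt (F count now 1)
Step 6: +0 fires, +1 burnt (F count now 0)
Fire out after step 6
Initially T: 25, now '.': 33
Total burnt (originally-T cells now '.'): 22

Answer: 22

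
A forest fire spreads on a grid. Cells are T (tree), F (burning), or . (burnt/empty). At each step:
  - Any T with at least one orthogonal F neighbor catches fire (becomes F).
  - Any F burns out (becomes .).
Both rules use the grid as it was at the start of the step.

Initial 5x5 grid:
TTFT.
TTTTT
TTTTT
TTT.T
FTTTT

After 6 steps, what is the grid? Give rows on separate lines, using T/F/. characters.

Step 1: 5 trees catch fire, 2 burn out
  TF.F.
  TTFTT
  TTTTT
  FTT.T
  .FTTT
Step 2: 7 trees catch fire, 5 burn out
  F....
  TF.FT
  FTFTT
  .FT.T
  ..FTT
Step 3: 6 trees catch fire, 7 burn out
  .....
  F...F
  .F.FT
  ..F.T
  ...FT
Step 4: 2 trees catch fire, 6 burn out
  .....
  .....
  ....F
  ....T
  ....F
Step 5: 1 trees catch fire, 2 burn out
  .....
  .....
  .....
  ....F
  .....
Step 6: 0 trees catch fire, 1 burn out
  .....
  .....
  .....
  .....
  .....

.....
.....
.....
.....
.....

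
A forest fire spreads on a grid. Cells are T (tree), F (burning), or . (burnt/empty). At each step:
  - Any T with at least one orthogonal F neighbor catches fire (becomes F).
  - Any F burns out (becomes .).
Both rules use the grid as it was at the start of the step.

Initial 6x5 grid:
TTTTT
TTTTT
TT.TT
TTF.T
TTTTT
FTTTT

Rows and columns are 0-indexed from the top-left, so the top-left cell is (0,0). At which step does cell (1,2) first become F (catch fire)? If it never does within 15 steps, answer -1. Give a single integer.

Step 1: cell (1,2)='T' (+4 fires, +2 burnt)
Step 2: cell (1,2)='T' (+5 fires, +4 burnt)
Step 3: cell (1,2)='T' (+4 fires, +5 burnt)
Step 4: cell (1,2)='F' (+5 fires, +4 burnt)
  -> target ignites at step 4
Step 5: cell (1,2)='.' (+4 fires, +5 burnt)
Step 6: cell (1,2)='.' (+3 fires, +4 burnt)
Step 7: cell (1,2)='.' (+1 fires, +3 burnt)
Step 8: cell (1,2)='.' (+0 fires, +1 burnt)
  fire out at step 8

4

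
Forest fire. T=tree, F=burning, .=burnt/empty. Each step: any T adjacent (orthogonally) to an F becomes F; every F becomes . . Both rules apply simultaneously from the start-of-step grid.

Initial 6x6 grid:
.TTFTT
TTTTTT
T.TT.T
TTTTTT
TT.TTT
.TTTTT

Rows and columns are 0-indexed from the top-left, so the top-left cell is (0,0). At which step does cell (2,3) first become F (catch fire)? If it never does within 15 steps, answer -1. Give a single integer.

Step 1: cell (2,3)='T' (+3 fires, +1 burnt)
Step 2: cell (2,3)='F' (+5 fires, +3 burnt)
  -> target ignites at step 2
Step 3: cell (2,3)='.' (+4 fires, +5 burnt)
Step 4: cell (2,3)='.' (+5 fires, +4 burnt)
Step 5: cell (2,3)='.' (+5 fires, +5 burnt)
Step 6: cell (2,3)='.' (+5 fires, +5 burnt)
Step 7: cell (2,3)='.' (+3 fires, +5 burnt)
Step 8: cell (2,3)='.' (+0 fires, +3 burnt)
  fire out at step 8

2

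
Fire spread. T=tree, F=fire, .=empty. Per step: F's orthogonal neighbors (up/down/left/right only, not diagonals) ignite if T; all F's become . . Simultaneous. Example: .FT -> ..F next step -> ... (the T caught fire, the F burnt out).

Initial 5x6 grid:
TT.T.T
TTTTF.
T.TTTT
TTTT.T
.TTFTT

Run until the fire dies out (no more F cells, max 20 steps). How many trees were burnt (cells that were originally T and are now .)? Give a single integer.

Answer: 21

Derivation:
Step 1: +5 fires, +2 burnt (F count now 5)
Step 2: +7 fires, +5 burnt (F count now 7)
Step 3: +4 fires, +7 burnt (F count now 4)
Step 4: +3 fires, +4 burnt (F count now 3)
Step 5: +2 fires, +3 burnt (F count now 2)
Step 6: +0 fires, +2 burnt (F count now 0)
Fire out after step 6
Initially T: 22, now '.': 29
Total burnt (originally-T cells now '.'): 21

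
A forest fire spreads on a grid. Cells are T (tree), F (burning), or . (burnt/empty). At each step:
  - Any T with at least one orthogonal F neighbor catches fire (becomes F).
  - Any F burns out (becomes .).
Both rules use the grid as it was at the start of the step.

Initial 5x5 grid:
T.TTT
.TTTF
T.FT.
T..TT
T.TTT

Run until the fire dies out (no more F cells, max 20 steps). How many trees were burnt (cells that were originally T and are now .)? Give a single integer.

Answer: 12

Derivation:
Step 1: +4 fires, +2 burnt (F count now 4)
Step 2: +4 fires, +4 burnt (F count now 4)
Step 3: +2 fires, +4 burnt (F count now 2)
Step 4: +2 fires, +2 burnt (F count now 2)
Step 5: +0 fires, +2 burnt (F count now 0)
Fire out after step 5
Initially T: 16, now '.': 21
Total burnt (originally-T cells now '.'): 12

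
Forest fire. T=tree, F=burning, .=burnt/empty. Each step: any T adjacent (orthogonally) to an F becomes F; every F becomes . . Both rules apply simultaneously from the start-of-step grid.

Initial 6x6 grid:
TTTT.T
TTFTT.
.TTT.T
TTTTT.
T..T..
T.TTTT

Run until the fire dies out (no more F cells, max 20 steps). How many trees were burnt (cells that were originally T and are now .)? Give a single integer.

Answer: 23

Derivation:
Step 1: +4 fires, +1 burnt (F count now 4)
Step 2: +7 fires, +4 burnt (F count now 7)
Step 3: +3 fires, +7 burnt (F count now 3)
Step 4: +3 fires, +3 burnt (F count now 3)
Step 5: +2 fires, +3 burnt (F count now 2)
Step 6: +3 fires, +2 burnt (F count now 3)
Step 7: +1 fires, +3 burnt (F count now 1)
Step 8: +0 fires, +1 burnt (F count now 0)
Fire out after step 8
Initially T: 25, now '.': 34
Total burnt (originally-T cells now '.'): 23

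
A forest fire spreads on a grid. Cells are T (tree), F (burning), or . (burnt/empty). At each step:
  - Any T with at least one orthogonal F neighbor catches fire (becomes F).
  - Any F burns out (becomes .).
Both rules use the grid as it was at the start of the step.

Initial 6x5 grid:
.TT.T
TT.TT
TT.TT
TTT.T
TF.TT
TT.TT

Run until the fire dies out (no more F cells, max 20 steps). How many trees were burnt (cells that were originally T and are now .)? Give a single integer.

Step 1: +3 fires, +1 burnt (F count now 3)
Step 2: +4 fires, +3 burnt (F count now 4)
Step 3: +2 fires, +4 burnt (F count now 2)
Step 4: +2 fires, +2 burnt (F count now 2)
Step 5: +1 fires, +2 burnt (F count now 1)
Step 6: +0 fires, +1 burnt (F count now 0)
Fire out after step 6
Initially T: 22, now '.': 20
Total burnt (originally-T cells now '.'): 12

Answer: 12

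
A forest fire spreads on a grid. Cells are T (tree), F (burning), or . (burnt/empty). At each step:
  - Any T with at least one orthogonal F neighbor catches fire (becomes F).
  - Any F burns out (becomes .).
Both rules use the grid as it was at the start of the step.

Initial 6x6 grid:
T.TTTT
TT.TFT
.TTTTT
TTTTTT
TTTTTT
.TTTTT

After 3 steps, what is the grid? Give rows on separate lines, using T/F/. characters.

Step 1: 4 trees catch fire, 1 burn out
  T.TTFT
  TT.F.F
  .TTTFT
  TTTTTT
  TTTTTT
  .TTTTT
Step 2: 5 trees catch fire, 4 burn out
  T.TF.F
  TT....
  .TTF.F
  TTTTFT
  TTTTTT
  .TTTTT
Step 3: 5 trees catch fire, 5 burn out
  T.F...
  TT....
  .TF...
  TTTF.F
  TTTTFT
  .TTTTT

T.F...
TT....
.TF...
TTTF.F
TTTTFT
.TTTTT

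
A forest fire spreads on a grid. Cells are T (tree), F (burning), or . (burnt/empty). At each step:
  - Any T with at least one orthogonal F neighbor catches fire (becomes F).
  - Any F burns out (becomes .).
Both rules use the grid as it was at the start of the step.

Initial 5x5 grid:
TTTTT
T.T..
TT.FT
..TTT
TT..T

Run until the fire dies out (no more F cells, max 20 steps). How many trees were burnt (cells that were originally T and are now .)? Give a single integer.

Answer: 5

Derivation:
Step 1: +2 fires, +1 burnt (F count now 2)
Step 2: +2 fires, +2 burnt (F count now 2)
Step 3: +1 fires, +2 burnt (F count now 1)
Step 4: +0 fires, +1 burnt (F count now 0)
Fire out after step 4
Initially T: 16, now '.': 14
Total burnt (originally-T cells now '.'): 5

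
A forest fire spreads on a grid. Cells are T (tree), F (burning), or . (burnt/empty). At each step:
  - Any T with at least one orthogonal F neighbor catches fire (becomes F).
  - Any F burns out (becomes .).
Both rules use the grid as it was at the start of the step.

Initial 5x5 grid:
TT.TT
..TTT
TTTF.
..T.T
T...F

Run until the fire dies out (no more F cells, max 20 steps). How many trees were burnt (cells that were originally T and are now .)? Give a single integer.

Step 1: +3 fires, +2 burnt (F count now 3)
Step 2: +5 fires, +3 burnt (F count now 5)
Step 3: +2 fires, +5 burnt (F count now 2)
Step 4: +0 fires, +2 burnt (F count now 0)
Fire out after step 4
Initially T: 13, now '.': 22
Total burnt (originally-T cells now '.'): 10

Answer: 10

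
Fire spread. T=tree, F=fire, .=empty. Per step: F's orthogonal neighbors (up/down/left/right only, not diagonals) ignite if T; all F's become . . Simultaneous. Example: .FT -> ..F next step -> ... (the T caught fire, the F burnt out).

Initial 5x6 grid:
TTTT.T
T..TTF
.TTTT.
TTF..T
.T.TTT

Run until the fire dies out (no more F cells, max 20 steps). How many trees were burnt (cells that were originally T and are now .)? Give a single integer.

Step 1: +4 fires, +2 burnt (F count now 4)
Step 2: +6 fires, +4 burnt (F count now 6)
Step 3: +1 fires, +6 burnt (F count now 1)
Step 4: +1 fires, +1 burnt (F count now 1)
Step 5: +1 fires, +1 burnt (F count now 1)
Step 6: +1 fires, +1 burnt (F count now 1)
Step 7: +1 fires, +1 burnt (F count now 1)
Step 8: +0 fires, +1 burnt (F count now 0)
Fire out after step 8
Initially T: 19, now '.': 26
Total burnt (originally-T cells now '.'): 15

Answer: 15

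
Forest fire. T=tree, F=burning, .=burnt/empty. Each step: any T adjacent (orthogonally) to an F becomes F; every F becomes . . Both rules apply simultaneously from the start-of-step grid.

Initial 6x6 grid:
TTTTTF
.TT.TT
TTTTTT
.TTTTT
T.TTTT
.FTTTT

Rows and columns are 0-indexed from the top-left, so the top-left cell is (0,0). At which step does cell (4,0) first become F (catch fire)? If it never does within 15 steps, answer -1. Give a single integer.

Step 1: cell (4,0)='T' (+3 fires, +2 burnt)
Step 2: cell (4,0)='T' (+5 fires, +3 burnt)
Step 3: cell (4,0)='T' (+6 fires, +5 burnt)
Step 4: cell (4,0)='T' (+10 fires, +6 burnt)
Step 5: cell (4,0)='T' (+3 fires, +10 burnt)
Step 6: cell (4,0)='T' (+1 fires, +3 burnt)
Step 7: cell (4,0)='T' (+0 fires, +1 burnt)
  fire out at step 7
Target never catches fire within 15 steps

-1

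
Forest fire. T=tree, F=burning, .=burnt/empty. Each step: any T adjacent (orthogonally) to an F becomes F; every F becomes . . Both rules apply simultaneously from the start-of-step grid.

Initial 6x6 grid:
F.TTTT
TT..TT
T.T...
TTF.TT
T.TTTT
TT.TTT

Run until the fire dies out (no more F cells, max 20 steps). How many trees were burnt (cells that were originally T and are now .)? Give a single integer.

Answer: 18

Derivation:
Step 1: +4 fires, +2 burnt (F count now 4)
Step 2: +4 fires, +4 burnt (F count now 4)
Step 3: +3 fires, +4 burnt (F count now 3)
Step 4: +4 fires, +3 burnt (F count now 4)
Step 5: +3 fires, +4 burnt (F count now 3)
Step 6: +0 fires, +3 burnt (F count now 0)
Fire out after step 6
Initially T: 24, now '.': 30
Total burnt (originally-T cells now '.'): 18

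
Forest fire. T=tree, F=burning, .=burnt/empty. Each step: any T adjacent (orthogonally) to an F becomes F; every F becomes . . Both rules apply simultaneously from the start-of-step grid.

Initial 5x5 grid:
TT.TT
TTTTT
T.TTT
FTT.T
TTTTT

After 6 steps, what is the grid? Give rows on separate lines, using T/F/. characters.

Step 1: 3 trees catch fire, 1 burn out
  TT.TT
  TTTTT
  F.TTT
  .FT.T
  FTTTT
Step 2: 3 trees catch fire, 3 burn out
  TT.TT
  FTTTT
  ..TTT
  ..F.T
  .FTTT
Step 3: 4 trees catch fire, 3 burn out
  FT.TT
  .FTTT
  ..FTT
  ....T
  ..FTT
Step 4: 4 trees catch fire, 4 burn out
  .F.TT
  ..FTT
  ...FT
  ....T
  ...FT
Step 5: 3 trees catch fire, 4 burn out
  ...TT
  ...FT
  ....F
  ....T
  ....F
Step 6: 3 trees catch fire, 3 burn out
  ...FT
  ....F
  .....
  ....F
  .....

...FT
....F
.....
....F
.....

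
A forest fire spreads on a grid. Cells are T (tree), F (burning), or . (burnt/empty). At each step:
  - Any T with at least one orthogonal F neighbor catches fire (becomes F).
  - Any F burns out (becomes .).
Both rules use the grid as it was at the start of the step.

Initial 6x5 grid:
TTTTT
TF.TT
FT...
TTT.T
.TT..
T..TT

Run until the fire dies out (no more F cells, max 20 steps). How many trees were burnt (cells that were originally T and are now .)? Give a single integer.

Answer: 14

Derivation:
Step 1: +4 fires, +2 burnt (F count now 4)
Step 2: +3 fires, +4 burnt (F count now 3)
Step 3: +3 fires, +3 burnt (F count now 3)
Step 4: +3 fires, +3 burnt (F count now 3)
Step 5: +1 fires, +3 burnt (F count now 1)
Step 6: +0 fires, +1 burnt (F count now 0)
Fire out after step 6
Initially T: 18, now '.': 26
Total burnt (originally-T cells now '.'): 14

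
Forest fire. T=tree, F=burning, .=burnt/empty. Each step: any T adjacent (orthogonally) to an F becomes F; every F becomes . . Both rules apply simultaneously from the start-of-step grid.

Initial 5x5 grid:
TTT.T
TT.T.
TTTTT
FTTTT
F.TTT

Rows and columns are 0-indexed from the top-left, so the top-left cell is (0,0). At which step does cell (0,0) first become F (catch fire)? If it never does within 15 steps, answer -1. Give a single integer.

Step 1: cell (0,0)='T' (+2 fires, +2 burnt)
Step 2: cell (0,0)='T' (+3 fires, +2 burnt)
Step 3: cell (0,0)='F' (+5 fires, +3 burnt)
  -> target ignites at step 3
Step 4: cell (0,0)='.' (+4 fires, +5 burnt)
Step 5: cell (0,0)='.' (+4 fires, +4 burnt)
Step 6: cell (0,0)='.' (+0 fires, +4 burnt)
  fire out at step 6

3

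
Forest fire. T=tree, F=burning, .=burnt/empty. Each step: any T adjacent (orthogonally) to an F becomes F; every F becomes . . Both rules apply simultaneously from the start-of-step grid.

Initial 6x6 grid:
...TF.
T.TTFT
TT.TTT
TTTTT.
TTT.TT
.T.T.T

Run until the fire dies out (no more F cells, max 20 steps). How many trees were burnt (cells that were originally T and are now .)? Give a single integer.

Answer: 22

Derivation:
Step 1: +4 fires, +2 burnt (F count now 4)
Step 2: +4 fires, +4 burnt (F count now 4)
Step 3: +2 fires, +4 burnt (F count now 2)
Step 4: +2 fires, +2 burnt (F count now 2)
Step 5: +3 fires, +2 burnt (F count now 3)
Step 6: +3 fires, +3 burnt (F count now 3)
Step 7: +3 fires, +3 burnt (F count now 3)
Step 8: +1 fires, +3 burnt (F count now 1)
Step 9: +0 fires, +1 burnt (F count now 0)
Fire out after step 9
Initially T: 23, now '.': 35
Total burnt (originally-T cells now '.'): 22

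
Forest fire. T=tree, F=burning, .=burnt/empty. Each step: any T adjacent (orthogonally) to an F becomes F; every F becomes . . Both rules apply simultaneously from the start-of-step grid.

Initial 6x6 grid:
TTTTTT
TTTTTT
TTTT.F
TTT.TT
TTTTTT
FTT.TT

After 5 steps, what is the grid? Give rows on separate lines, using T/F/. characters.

Step 1: 4 trees catch fire, 2 burn out
  TTTTTT
  TTTTTF
  TTTT..
  TTT.TF
  FTTTTT
  .FT.TT
Step 2: 7 trees catch fire, 4 burn out
  TTTTTF
  TTTTF.
  TTTT..
  FTT.F.
  .FTTTF
  ..F.TT
Step 3: 7 trees catch fire, 7 burn out
  TTTTF.
  TTTF..
  FTTT..
  .FT...
  ..FTF.
  ....TF
Step 4: 8 trees catch fire, 7 burn out
  TTTF..
  FTF...
  .FTF..
  ..F...
  ...F..
  ....F.
Step 5: 4 trees catch fire, 8 burn out
  FTF...
  .F....
  ..F...
  ......
  ......
  ......

FTF...
.F....
..F...
......
......
......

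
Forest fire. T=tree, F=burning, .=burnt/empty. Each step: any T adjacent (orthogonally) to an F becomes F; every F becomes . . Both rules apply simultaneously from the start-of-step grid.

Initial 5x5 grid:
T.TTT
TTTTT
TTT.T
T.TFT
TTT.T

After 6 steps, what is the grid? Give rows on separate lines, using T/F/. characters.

Step 1: 2 trees catch fire, 1 burn out
  T.TTT
  TTTTT
  TTT.T
  T.F.F
  TTT.T
Step 2: 4 trees catch fire, 2 burn out
  T.TTT
  TTTTT
  TTF.F
  T....
  TTF.F
Step 3: 4 trees catch fire, 4 burn out
  T.TTT
  TTFTF
  TF...
  T....
  TF...
Step 4: 6 trees catch fire, 4 burn out
  T.FTF
  TF.F.
  F....
  T....
  F....
Step 5: 3 trees catch fire, 6 burn out
  T..F.
  F....
  .....
  F....
  .....
Step 6: 1 trees catch fire, 3 burn out
  F....
  .....
  .....
  .....
  .....

F....
.....
.....
.....
.....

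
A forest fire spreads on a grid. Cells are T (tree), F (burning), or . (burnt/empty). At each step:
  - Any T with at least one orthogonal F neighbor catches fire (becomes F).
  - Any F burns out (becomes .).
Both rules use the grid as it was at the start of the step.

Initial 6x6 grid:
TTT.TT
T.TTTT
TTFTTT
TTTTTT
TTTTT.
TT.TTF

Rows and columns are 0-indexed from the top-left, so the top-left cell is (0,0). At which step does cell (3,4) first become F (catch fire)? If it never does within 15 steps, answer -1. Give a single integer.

Step 1: cell (3,4)='T' (+5 fires, +2 burnt)
Step 2: cell (3,4)='T' (+9 fires, +5 burnt)
Step 3: cell (3,4)='F' (+8 fires, +9 burnt)
  -> target ignites at step 3
Step 4: cell (3,4)='.' (+6 fires, +8 burnt)
Step 5: cell (3,4)='.' (+2 fires, +6 burnt)
Step 6: cell (3,4)='.' (+0 fires, +2 burnt)
  fire out at step 6

3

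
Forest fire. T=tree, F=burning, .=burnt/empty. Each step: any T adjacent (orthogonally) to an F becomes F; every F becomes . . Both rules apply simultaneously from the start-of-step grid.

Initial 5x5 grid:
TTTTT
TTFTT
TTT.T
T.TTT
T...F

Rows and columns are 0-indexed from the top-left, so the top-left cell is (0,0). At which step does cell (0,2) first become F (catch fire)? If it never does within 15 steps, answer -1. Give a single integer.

Step 1: cell (0,2)='F' (+5 fires, +2 burnt)
  -> target ignites at step 1
Step 2: cell (0,2)='.' (+8 fires, +5 burnt)
Step 3: cell (0,2)='.' (+3 fires, +8 burnt)
Step 4: cell (0,2)='.' (+1 fires, +3 burnt)
Step 5: cell (0,2)='.' (+1 fires, +1 burnt)
Step 6: cell (0,2)='.' (+0 fires, +1 burnt)
  fire out at step 6

1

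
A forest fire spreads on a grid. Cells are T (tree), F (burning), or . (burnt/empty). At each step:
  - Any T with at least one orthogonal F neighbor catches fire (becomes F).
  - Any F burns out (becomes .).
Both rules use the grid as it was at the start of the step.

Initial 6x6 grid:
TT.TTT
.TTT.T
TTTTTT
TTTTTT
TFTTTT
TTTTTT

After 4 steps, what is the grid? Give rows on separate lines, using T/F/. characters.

Step 1: 4 trees catch fire, 1 burn out
  TT.TTT
  .TTT.T
  TTTTTT
  TFTTTT
  F.FTTT
  TFTTTT
Step 2: 6 trees catch fire, 4 burn out
  TT.TTT
  .TTT.T
  TFTTTT
  F.FTTT
  ...FTT
  F.FTTT
Step 3: 6 trees catch fire, 6 burn out
  TT.TTT
  .FTT.T
  F.FTTT
  ...FTT
  ....FT
  ...FTT
Step 4: 6 trees catch fire, 6 burn out
  TF.TTT
  ..FT.T
  ...FTT
  ....FT
  .....F
  ....FT

TF.TTT
..FT.T
...FTT
....FT
.....F
....FT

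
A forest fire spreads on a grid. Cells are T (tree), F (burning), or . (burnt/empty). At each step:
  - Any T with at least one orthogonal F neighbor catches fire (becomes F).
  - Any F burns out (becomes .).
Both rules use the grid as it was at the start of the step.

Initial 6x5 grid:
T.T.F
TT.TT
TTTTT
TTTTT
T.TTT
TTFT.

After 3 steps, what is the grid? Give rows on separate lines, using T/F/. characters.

Step 1: 4 trees catch fire, 2 burn out
  T.T..
  TT.TF
  TTTTT
  TTTTT
  T.FTT
  TF.F.
Step 2: 5 trees catch fire, 4 burn out
  T.T..
  TT.F.
  TTTTF
  TTFTT
  T..FT
  F....
Step 3: 7 trees catch fire, 5 burn out
  T.T..
  TT...
  TTFF.
  TF.FF
  F...F
  .....

T.T..
TT...
TTFF.
TF.FF
F...F
.....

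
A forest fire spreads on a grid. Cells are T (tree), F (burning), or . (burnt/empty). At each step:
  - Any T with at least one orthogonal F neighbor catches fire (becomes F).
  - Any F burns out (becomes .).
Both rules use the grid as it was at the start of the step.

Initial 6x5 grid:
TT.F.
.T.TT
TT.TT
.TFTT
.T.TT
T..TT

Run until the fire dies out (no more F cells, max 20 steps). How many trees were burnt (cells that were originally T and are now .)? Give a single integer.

Step 1: +3 fires, +2 burnt (F count now 3)
Step 2: +6 fires, +3 burnt (F count now 6)
Step 3: +5 fires, +6 burnt (F count now 5)
Step 4: +2 fires, +5 burnt (F count now 2)
Step 5: +1 fires, +2 burnt (F count now 1)
Step 6: +0 fires, +1 burnt (F count now 0)
Fire out after step 6
Initially T: 18, now '.': 29
Total burnt (originally-T cells now '.'): 17

Answer: 17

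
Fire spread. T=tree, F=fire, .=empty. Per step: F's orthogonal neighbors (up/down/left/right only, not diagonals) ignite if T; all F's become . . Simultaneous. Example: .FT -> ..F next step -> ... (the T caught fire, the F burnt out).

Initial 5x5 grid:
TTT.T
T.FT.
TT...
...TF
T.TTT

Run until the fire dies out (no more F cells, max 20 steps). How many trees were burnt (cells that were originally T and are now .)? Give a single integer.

Answer: 11

Derivation:
Step 1: +4 fires, +2 burnt (F count now 4)
Step 2: +2 fires, +4 burnt (F count now 2)
Step 3: +2 fires, +2 burnt (F count now 2)
Step 4: +1 fires, +2 burnt (F count now 1)
Step 5: +1 fires, +1 burnt (F count now 1)
Step 6: +1 fires, +1 burnt (F count now 1)
Step 7: +0 fires, +1 burnt (F count now 0)
Fire out after step 7
Initially T: 13, now '.': 23
Total burnt (originally-T cells now '.'): 11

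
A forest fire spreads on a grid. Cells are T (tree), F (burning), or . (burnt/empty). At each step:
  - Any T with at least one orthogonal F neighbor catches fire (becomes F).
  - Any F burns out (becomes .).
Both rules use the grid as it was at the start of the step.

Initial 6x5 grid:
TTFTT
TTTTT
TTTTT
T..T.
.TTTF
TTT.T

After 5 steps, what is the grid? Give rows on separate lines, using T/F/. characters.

Step 1: 5 trees catch fire, 2 burn out
  TF.FT
  TTFTT
  TTTTT
  T..T.
  .TTF.
  TTT.F
Step 2: 7 trees catch fire, 5 burn out
  F...F
  TF.FT
  TTFTT
  T..F.
  .TF..
  TTT..
Step 3: 6 trees catch fire, 7 burn out
  .....
  F...F
  TF.FT
  T....
  .F...
  TTF..
Step 4: 3 trees catch fire, 6 burn out
  .....
  .....
  F...F
  T....
  .....
  TF...
Step 5: 2 trees catch fire, 3 burn out
  .....
  .....
  .....
  F....
  .....
  F....

.....
.....
.....
F....
.....
F....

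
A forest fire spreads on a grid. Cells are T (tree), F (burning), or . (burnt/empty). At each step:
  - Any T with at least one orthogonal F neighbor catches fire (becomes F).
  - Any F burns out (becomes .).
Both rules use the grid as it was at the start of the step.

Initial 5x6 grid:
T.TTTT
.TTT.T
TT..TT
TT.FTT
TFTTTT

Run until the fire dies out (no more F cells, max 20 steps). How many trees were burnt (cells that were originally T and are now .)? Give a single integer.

Step 1: +5 fires, +2 burnt (F count now 5)
Step 2: +5 fires, +5 burnt (F count now 5)
Step 3: +4 fires, +5 burnt (F count now 4)
Step 4: +2 fires, +4 burnt (F count now 2)
Step 5: +3 fires, +2 burnt (F count now 3)
Step 6: +2 fires, +3 burnt (F count now 2)
Step 7: +0 fires, +2 burnt (F count now 0)
Fire out after step 7
Initially T: 22, now '.': 29
Total burnt (originally-T cells now '.'): 21

Answer: 21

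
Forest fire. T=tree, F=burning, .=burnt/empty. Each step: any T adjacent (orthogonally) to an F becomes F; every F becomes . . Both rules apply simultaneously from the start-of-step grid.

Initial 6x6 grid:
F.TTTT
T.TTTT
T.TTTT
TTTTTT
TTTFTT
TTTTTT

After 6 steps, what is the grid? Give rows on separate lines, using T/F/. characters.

Step 1: 5 trees catch fire, 2 burn out
  ..TTTT
  F.TTTT
  T.TTTT
  TTTFTT
  TTF.FT
  TTTFTT
Step 2: 8 trees catch fire, 5 burn out
  ..TTTT
  ..TTTT
  F.TFTT
  TTF.FT
  TF...F
  TTF.FT
Step 3: 9 trees catch fire, 8 burn out
  ..TTTT
  ..TFTT
  ..F.FT
  FF...F
  F.....
  TF...F
Step 4: 5 trees catch fire, 9 burn out
  ..TFTT
  ..F.FT
  .....F
  ......
  ......
  F.....
Step 5: 3 trees catch fire, 5 burn out
  ..F.FT
  .....F
  ......
  ......
  ......
  ......
Step 6: 1 trees catch fire, 3 burn out
  .....F
  ......
  ......
  ......
  ......
  ......

.....F
......
......
......
......
......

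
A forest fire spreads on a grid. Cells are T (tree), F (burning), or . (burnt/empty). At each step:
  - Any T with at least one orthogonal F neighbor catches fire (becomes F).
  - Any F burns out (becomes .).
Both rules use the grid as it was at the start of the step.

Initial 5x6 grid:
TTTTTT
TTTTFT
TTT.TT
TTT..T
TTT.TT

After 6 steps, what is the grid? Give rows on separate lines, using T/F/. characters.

Step 1: 4 trees catch fire, 1 burn out
  TTTTFT
  TTTF.F
  TTT.FT
  TTT..T
  TTT.TT
Step 2: 4 trees catch fire, 4 burn out
  TTTF.F
  TTF...
  TTT..F
  TTT..T
  TTT.TT
Step 3: 4 trees catch fire, 4 burn out
  TTF...
  TF....
  TTF...
  TTT..F
  TTT.TT
Step 4: 5 trees catch fire, 4 burn out
  TF....
  F.....
  TF....
  TTF...
  TTT.TF
Step 5: 5 trees catch fire, 5 burn out
  F.....
  ......
  F.....
  TF....
  TTF.F.
Step 6: 2 trees catch fire, 5 burn out
  ......
  ......
  ......
  F.....
  TF....

......
......
......
F.....
TF....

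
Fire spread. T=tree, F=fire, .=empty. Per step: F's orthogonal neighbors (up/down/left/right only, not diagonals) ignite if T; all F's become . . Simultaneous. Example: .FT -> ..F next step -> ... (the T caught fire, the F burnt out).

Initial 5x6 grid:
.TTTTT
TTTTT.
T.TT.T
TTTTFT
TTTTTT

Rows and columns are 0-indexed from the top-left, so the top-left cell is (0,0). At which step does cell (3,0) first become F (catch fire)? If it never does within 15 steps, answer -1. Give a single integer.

Step 1: cell (3,0)='T' (+3 fires, +1 burnt)
Step 2: cell (3,0)='T' (+5 fires, +3 burnt)
Step 3: cell (3,0)='T' (+4 fires, +5 burnt)
Step 4: cell (3,0)='F' (+5 fires, +4 burnt)
  -> target ignites at step 4
Step 5: cell (3,0)='.' (+5 fires, +5 burnt)
Step 6: cell (3,0)='.' (+3 fires, +5 burnt)
Step 7: cell (3,0)='.' (+0 fires, +3 burnt)
  fire out at step 7

4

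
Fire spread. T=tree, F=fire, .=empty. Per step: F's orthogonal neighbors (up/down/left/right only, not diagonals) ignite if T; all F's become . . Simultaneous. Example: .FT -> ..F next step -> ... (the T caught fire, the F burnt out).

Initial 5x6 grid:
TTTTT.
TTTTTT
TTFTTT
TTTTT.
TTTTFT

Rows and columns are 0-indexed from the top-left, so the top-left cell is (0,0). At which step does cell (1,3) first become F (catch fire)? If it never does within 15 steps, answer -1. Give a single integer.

Step 1: cell (1,3)='T' (+7 fires, +2 burnt)
Step 2: cell (1,3)='F' (+8 fires, +7 burnt)
  -> target ignites at step 2
Step 3: cell (1,3)='.' (+7 fires, +8 burnt)
Step 4: cell (1,3)='.' (+4 fires, +7 burnt)
Step 5: cell (1,3)='.' (+0 fires, +4 burnt)
  fire out at step 5

2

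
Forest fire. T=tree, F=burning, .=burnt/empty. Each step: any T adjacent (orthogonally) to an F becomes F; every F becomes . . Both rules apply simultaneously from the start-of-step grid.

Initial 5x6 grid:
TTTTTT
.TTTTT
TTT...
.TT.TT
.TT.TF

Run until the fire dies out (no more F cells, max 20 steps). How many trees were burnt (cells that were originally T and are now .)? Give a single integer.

Step 1: +2 fires, +1 burnt (F count now 2)
Step 2: +1 fires, +2 burnt (F count now 1)
Step 3: +0 fires, +1 burnt (F count now 0)
Fire out after step 3
Initially T: 21, now '.': 12
Total burnt (originally-T cells now '.'): 3

Answer: 3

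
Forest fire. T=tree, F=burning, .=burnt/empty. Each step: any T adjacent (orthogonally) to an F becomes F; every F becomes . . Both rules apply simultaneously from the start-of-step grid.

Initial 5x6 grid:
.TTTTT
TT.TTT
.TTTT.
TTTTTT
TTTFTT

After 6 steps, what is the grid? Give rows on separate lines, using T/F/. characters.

Step 1: 3 trees catch fire, 1 burn out
  .TTTTT
  TT.TTT
  .TTTT.
  TTTFTT
  TTF.FT
Step 2: 5 trees catch fire, 3 burn out
  .TTTTT
  TT.TTT
  .TTFT.
  TTF.FT
  TF...F
Step 3: 6 trees catch fire, 5 burn out
  .TTTTT
  TT.FTT
  .TF.F.
  TF...F
  F.....
Step 4: 4 trees catch fire, 6 burn out
  .TTFTT
  TT..FT
  .F....
  F.....
  ......
Step 5: 4 trees catch fire, 4 burn out
  .TF.FT
  TF...F
  ......
  ......
  ......
Step 6: 3 trees catch fire, 4 burn out
  .F...F
  F.....
  ......
  ......
  ......

.F...F
F.....
......
......
......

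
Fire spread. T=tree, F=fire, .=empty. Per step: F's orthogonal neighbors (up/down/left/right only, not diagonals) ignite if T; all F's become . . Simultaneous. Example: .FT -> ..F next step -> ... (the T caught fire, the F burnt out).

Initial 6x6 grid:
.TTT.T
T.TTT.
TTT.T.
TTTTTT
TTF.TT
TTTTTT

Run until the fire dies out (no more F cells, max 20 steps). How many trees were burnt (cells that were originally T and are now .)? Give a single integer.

Answer: 27

Derivation:
Step 1: +3 fires, +1 burnt (F count now 3)
Step 2: +6 fires, +3 burnt (F count now 6)
Step 3: +6 fires, +6 burnt (F count now 6)
Step 4: +7 fires, +6 burnt (F count now 7)
Step 5: +5 fires, +7 burnt (F count now 5)
Step 6: +0 fires, +5 burnt (F count now 0)
Fire out after step 6
Initially T: 28, now '.': 35
Total burnt (originally-T cells now '.'): 27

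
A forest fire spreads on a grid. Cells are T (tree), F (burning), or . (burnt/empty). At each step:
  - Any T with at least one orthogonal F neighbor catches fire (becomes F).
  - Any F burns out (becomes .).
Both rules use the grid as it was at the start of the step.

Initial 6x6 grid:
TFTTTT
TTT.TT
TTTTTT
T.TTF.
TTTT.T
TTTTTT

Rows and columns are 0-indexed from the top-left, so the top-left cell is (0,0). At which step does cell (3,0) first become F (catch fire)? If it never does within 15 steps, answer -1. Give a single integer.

Step 1: cell (3,0)='T' (+5 fires, +2 burnt)
Step 2: cell (3,0)='T' (+9 fires, +5 burnt)
Step 3: cell (3,0)='T' (+6 fires, +9 burnt)
Step 4: cell (3,0)='F' (+5 fires, +6 burnt)
  -> target ignites at step 4
Step 5: cell (3,0)='.' (+3 fires, +5 burnt)
Step 6: cell (3,0)='.' (+2 fires, +3 burnt)
Step 7: cell (3,0)='.' (+0 fires, +2 burnt)
  fire out at step 7

4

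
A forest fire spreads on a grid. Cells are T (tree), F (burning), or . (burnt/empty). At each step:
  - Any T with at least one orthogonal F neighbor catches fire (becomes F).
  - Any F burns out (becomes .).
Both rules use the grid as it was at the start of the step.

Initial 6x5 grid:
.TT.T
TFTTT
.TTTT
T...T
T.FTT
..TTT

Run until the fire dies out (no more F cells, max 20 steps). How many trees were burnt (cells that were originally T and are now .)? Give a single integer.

Answer: 17

Derivation:
Step 1: +6 fires, +2 burnt (F count now 6)
Step 2: +5 fires, +6 burnt (F count now 5)
Step 3: +4 fires, +5 burnt (F count now 4)
Step 4: +2 fires, +4 burnt (F count now 2)
Step 5: +0 fires, +2 burnt (F count now 0)
Fire out after step 5
Initially T: 19, now '.': 28
Total burnt (originally-T cells now '.'): 17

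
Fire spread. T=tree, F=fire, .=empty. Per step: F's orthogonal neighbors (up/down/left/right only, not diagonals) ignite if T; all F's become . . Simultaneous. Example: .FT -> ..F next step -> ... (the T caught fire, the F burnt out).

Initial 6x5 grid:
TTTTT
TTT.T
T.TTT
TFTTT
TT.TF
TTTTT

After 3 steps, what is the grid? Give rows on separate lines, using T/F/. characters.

Step 1: 6 trees catch fire, 2 burn out
  TTTTT
  TTT.T
  T.TTT
  F.FTF
  TF.F.
  TTTTF
Step 2: 7 trees catch fire, 6 burn out
  TTTTT
  TTT.T
  F.FTF
  ...F.
  F....
  TFTF.
Step 3: 6 trees catch fire, 7 burn out
  TTTTT
  FTF.F
  ...F.
  .....
  .....
  F.F..

TTTTT
FTF.F
...F.
.....
.....
F.F..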